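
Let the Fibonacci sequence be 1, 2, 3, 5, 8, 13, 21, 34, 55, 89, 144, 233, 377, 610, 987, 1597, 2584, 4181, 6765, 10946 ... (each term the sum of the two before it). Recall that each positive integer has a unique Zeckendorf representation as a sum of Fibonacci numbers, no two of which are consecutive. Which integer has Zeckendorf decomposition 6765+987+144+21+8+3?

6765+987+144+21+8+3 = 7928.

7928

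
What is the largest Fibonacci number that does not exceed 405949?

317811 ≤ 405949 < 514229, so the largest Fibonacci number not exceeding 405949 is 317811.

317811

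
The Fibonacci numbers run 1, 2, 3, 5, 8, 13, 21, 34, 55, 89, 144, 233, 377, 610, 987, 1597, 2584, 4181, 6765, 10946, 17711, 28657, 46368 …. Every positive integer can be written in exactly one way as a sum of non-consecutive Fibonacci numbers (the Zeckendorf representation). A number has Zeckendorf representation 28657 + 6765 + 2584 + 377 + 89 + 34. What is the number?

28657 + 6765 + 2584 + 377 + 89 + 34 = 38506.

38506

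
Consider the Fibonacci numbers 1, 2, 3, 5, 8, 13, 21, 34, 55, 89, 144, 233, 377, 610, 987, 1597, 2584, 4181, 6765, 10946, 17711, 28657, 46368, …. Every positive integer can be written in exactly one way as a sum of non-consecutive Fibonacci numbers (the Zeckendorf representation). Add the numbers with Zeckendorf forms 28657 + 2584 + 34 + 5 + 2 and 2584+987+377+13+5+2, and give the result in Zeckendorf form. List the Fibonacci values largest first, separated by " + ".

28657 + 4181 + 1597 + 610 + 144 + 55 + 5 + 1

The two numbers are 31282 and 3968, so their sum is 35250.
Repeatedly subtract the largest Fibonacci number that fits:
35250: greatest Fibonacci not exceeding it is 28657, leaving 6593
6593: greatest Fibonacci not exceeding it is 4181, leaving 2412
2412: greatest Fibonacci not exceeding it is 1597, leaving 815
815: greatest Fibonacci not exceeding it is 610, leaving 205
205: greatest Fibonacci not exceeding it is 144, leaving 61
61: greatest Fibonacci not exceeding it is 55, leaving 6
6: greatest Fibonacci not exceeding it is 5, leaving 1
1: greatest Fibonacci not exceeding it is 1, leaving 0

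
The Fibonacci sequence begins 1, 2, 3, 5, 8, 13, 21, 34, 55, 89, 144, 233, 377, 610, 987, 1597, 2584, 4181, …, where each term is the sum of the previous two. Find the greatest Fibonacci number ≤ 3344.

2584 ≤ 3344 < 4181, so the largest Fibonacci number not exceeding 3344 is 2584.

2584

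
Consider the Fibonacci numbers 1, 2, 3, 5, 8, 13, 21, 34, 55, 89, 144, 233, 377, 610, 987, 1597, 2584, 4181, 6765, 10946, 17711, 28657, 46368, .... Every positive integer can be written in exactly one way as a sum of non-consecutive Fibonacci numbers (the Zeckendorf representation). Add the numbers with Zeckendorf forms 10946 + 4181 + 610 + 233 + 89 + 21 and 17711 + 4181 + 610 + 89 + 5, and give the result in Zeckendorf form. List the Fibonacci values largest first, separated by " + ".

The two numbers are 16080 and 22596, so their sum is 38676.
Greedy algorithm:
largest Fibonacci ≤ 38676 is 28657; 38676 − 28657 = 10019
largest Fibonacci ≤ 10019 is 6765; 10019 − 6765 = 3254
largest Fibonacci ≤ 3254 is 2584; 3254 − 2584 = 670
largest Fibonacci ≤ 670 is 610; 670 − 610 = 60
largest Fibonacci ≤ 60 is 55; 60 − 55 = 5
largest Fibonacci ≤ 5 is 5; 5 − 5 = 0

28657 + 6765 + 2584 + 610 + 55 + 5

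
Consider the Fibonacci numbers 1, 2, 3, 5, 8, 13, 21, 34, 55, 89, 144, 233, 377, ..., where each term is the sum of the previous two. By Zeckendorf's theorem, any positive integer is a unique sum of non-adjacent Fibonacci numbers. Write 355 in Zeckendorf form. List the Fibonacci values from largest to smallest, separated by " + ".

Greedily peel off the largest Fibonacci term at each step:
subtract 233 from 355: 122 remains
subtract 89 from 122: 33 remains
subtract 21 from 33: 12 remains
subtract 8 from 12: 4 remains
subtract 3 from 4: 1 remains
subtract 1 from 1: 0 remains
So 355 = 233 + 89 + 21 + 8 + 3 + 1, with no two terms consecutive in the sequence.

233 + 89 + 21 + 8 + 3 + 1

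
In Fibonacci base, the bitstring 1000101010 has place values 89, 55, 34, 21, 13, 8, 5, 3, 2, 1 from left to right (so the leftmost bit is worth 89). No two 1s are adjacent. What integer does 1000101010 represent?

Summing the place values of the 1 bits: 89 + 13 + 5 + 2 = 109.

109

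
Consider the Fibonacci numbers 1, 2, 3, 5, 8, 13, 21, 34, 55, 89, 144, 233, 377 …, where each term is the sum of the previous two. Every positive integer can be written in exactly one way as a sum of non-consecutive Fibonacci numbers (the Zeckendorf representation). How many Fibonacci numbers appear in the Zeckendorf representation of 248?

248 − 233 = 15
15 − 13 = 2
2 − 2 = 0
248 = 233 + 13 + 2, which has 3 terms.

3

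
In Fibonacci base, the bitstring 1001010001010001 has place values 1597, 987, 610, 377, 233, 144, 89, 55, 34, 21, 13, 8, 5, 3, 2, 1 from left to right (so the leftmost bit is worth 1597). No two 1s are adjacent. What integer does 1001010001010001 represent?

2148

Summing the place values of the 1 bits: 1597 + 377 + 144 + 21 + 8 + 1 = 2148.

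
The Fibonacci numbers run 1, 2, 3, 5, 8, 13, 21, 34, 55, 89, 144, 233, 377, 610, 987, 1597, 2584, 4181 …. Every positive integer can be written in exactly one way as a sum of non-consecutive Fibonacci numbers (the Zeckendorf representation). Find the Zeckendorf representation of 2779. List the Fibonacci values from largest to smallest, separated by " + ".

2584 + 144 + 34 + 13 + 3 + 1

Repeatedly subtract the largest Fibonacci number that fits:
take 2584 (≤ 2779); 2779 − 2584 = 195
take 144 (≤ 195); 195 − 144 = 51
take 34 (≤ 51); 51 − 34 = 17
take 13 (≤ 17); 17 − 13 = 4
take 3 (≤ 4); 4 − 3 = 1
take 1 (≤ 1); 1 − 1 = 0
So 2779 = 2584 + 144 + 34 + 13 + 3 + 1, with no two terms consecutive in the sequence.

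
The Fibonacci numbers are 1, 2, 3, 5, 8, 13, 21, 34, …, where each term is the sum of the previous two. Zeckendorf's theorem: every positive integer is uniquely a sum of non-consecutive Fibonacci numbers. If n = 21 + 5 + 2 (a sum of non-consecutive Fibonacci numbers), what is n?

21 + 5 + 2 = 28.

28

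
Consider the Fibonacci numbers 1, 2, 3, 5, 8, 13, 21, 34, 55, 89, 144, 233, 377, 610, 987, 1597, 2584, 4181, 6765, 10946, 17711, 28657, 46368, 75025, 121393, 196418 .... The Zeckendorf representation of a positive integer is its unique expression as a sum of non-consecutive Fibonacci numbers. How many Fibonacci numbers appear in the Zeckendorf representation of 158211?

Greedily peel off the largest Fibonacci term at each step:
largest Fibonacci ≤ 158211 is 121393; 158211 − 121393 = 36818
largest Fibonacci ≤ 36818 is 28657; 36818 − 28657 = 8161
largest Fibonacci ≤ 8161 is 6765; 8161 − 6765 = 1396
largest Fibonacci ≤ 1396 is 987; 1396 − 987 = 409
largest Fibonacci ≤ 409 is 377; 409 − 377 = 32
largest Fibonacci ≤ 32 is 21; 32 − 21 = 11
largest Fibonacci ≤ 11 is 8; 11 − 8 = 3
largest Fibonacci ≤ 3 is 3; 3 − 3 = 0
158211 = 121393 + 28657 + 6765 + 987 + 377 + 21 + 8 + 3, which has 8 terms.

8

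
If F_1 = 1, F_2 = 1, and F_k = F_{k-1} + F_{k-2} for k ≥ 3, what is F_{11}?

89

Iterating the recurrence up to F_{3} = 2 and F_{2} = 1:
F_{4} = F_{3} + F_{2} = 2 + 1 = 3
F_{5} = F_{4} + F_{3} = 3 + 2 = 5
F_{6} = F_{5} + F_{4} = 5 + 3 = 8
F_{7} = F_{6} + F_{5} = 8 + 5 = 13
F_{8} = F_{7} + F_{6} = 13 + 8 = 21
F_{9} = F_{8} + F_{7} = 21 + 13 = 34
F_{10} = F_{9} + F_{8} = 34 + 21 = 55
F_{11} = F_{10} + F_{9} = 55 + 34 = 89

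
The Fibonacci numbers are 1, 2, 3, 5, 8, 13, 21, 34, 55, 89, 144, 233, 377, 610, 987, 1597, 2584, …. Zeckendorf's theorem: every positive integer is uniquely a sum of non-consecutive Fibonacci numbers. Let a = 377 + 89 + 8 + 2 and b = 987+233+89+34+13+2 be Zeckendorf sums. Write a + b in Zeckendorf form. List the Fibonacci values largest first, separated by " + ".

The two numbers are 476 and 1358, so their sum is 1834.
take 1597 (≤ 1834); 1834 − 1597 = 237
take 233 (≤ 237); 237 − 233 = 4
take 3 (≤ 4); 4 − 3 = 1
take 1 (≤ 1); 1 − 1 = 0

1597 + 233 + 3 + 1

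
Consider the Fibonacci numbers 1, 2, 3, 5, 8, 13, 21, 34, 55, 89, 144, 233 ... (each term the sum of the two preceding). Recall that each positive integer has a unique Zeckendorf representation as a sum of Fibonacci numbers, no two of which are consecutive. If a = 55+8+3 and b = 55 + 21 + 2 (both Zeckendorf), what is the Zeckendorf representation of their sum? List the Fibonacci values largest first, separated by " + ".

144

The two numbers are 66 and 78, so their sum is 144.
subtract 144 from 144: 0 remains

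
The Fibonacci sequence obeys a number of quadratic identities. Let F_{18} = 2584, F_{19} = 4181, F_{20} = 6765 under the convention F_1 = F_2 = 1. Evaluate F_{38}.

39088169

By the addition formula F_{m+n} = F_m F_{n+1} + F_{m−1} F_n with m=20, n=18: F_{38} = 6765·4181 + 4181·2584 = 28284465 + 10803704 = 39088169.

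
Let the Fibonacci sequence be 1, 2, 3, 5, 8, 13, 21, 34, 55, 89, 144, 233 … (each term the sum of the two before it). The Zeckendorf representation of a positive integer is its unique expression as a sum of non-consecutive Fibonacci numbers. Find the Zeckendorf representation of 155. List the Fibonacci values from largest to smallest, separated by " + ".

155: greatest Fibonacci not exceeding it is 144, leaving 11
11: greatest Fibonacci not exceeding it is 8, leaving 3
3: greatest Fibonacci not exceeding it is 3, leaving 0
So 155 = 144 + 8 + 3, with no two terms consecutive in the sequence.

144 + 8 + 3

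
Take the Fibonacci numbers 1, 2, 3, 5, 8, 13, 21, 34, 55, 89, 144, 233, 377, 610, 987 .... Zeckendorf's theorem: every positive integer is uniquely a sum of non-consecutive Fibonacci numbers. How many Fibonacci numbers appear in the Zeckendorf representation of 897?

6

Greedily peel off the largest Fibonacci term at each step:
897: greatest Fibonacci not exceeding it is 610, leaving 287
287: greatest Fibonacci not exceeding it is 233, leaving 54
54: greatest Fibonacci not exceeding it is 34, leaving 20
20: greatest Fibonacci not exceeding it is 13, leaving 7
7: greatest Fibonacci not exceeding it is 5, leaving 2
2: greatest Fibonacci not exceeding it is 2, leaving 0
897 = 610 + 233 + 34 + 13 + 5 + 2, which has 6 terms.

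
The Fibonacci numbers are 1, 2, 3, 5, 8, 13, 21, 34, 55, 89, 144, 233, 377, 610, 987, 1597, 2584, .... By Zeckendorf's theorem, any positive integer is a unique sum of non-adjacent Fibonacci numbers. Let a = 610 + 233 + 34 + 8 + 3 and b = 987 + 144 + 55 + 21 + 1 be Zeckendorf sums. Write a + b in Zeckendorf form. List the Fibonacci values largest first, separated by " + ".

The two numbers are 888 and 1208, so their sum is 2096.
subtract 1597 from 2096: 499 remains
subtract 377 from 499: 122 remains
subtract 89 from 122: 33 remains
subtract 21 from 33: 12 remains
subtract 8 from 12: 4 remains
subtract 3 from 4: 1 remains
subtract 1 from 1: 0 remains

1597 + 377 + 89 + 21 + 8 + 3 + 1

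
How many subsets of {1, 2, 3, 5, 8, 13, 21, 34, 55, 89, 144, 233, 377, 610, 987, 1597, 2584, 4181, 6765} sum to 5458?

5458 = 4181+987+233+55+2 = 4181+987+233+34+21+2 = 4181+987+144+89+55+2 = 4181+610+377+233+55+2 = … (28 more), for 32 in all.

32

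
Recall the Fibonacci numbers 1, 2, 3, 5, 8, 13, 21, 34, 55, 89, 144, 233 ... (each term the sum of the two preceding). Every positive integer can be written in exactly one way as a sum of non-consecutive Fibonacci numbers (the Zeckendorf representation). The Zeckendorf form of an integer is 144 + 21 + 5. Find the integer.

144 + 21 + 5 = 170.

170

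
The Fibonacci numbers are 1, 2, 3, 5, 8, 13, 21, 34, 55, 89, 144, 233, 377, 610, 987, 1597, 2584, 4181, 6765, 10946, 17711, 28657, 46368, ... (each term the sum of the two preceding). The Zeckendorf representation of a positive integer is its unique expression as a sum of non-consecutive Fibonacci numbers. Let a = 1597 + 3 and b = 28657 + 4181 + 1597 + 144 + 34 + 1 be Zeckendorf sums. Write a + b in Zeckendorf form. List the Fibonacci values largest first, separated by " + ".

The two numbers are 1600 and 34614, so their sum is 36214.
largest Fibonacci ≤ 36214 is 28657; 36214 − 28657 = 7557
largest Fibonacci ≤ 7557 is 6765; 7557 − 6765 = 792
largest Fibonacci ≤ 792 is 610; 792 − 610 = 182
largest Fibonacci ≤ 182 is 144; 182 − 144 = 38
largest Fibonacci ≤ 38 is 34; 38 − 34 = 4
largest Fibonacci ≤ 4 is 3; 4 − 3 = 1
largest Fibonacci ≤ 1 is 1; 1 − 1 = 0

28657 + 6765 + 610 + 144 + 34 + 3 + 1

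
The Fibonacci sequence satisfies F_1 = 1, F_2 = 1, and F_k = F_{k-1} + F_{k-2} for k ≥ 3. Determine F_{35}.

Iterating the recurrence up to F_{29} = 514229 and F_{28} = 317811:
F_{30} = F_{29} + F_{28} = 514229 + 317811 = 832040
F_{31} = F_{30} + F_{29} = 832040 + 514229 = 1346269
F_{32} = F_{31} + F_{30} = 1346269 + 832040 = 2178309
F_{33} = F_{32} + F_{31} = 2178309 + 1346269 = 3524578
F_{34} = F_{33} + F_{32} = 3524578 + 2178309 = 5702887
F_{35} = F_{34} + F_{33} = 5702887 + 3524578 = 9227465

9227465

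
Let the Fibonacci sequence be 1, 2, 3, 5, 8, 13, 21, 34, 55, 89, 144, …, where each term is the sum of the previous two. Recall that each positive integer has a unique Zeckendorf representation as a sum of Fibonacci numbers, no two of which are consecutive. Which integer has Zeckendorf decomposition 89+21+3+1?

89+21+3+1 = 114.

114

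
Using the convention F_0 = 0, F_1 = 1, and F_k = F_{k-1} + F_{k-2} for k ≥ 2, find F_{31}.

Iterating the recurrence up to F_{23} = 28657 and F_{22} = 17711:
F_{24} = F_{23} + F_{22} = 28657 + 17711 = 46368
F_{25} = F_{24} + F_{23} = 46368 + 28657 = 75025
F_{26} = F_{25} + F_{24} = 75025 + 46368 = 121393
F_{27} = F_{26} + F_{25} = 121393 + 75025 = 196418
F_{28} = F_{27} + F_{26} = 196418 + 121393 = 317811
F_{29} = F_{28} + F_{27} = 317811 + 196418 = 514229
F_{30} = F_{29} + F_{28} = 514229 + 317811 = 832040
F_{31} = F_{30} + F_{29} = 832040 + 514229 = 1346269

1346269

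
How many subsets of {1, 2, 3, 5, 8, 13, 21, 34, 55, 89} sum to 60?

6

Starting from the Zeckendorf form and repeatedly splitting a term F_k into F_{k−1} + F_{k−2} (when neither is already used) reaches every representation.
60 = 55+5 = 55+3+2 = 34+21+5 = 34+21+3+2 = 34+13+8+5 = … (1 more), for 6 in all.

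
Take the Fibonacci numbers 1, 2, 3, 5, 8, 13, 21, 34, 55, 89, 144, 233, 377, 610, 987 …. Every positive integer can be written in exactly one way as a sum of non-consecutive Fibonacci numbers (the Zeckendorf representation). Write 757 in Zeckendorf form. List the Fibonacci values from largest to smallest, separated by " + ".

Greedily peel off the largest Fibonacci term at each step:
610 ≤ 757 < 987, so take 610; remainder 147
144 ≤ 147 < 233, so take 144; remainder 3
3 ≤ 3 < 5, so take 3; remainder 0
So 757 = 610 + 144 + 3, with no two terms consecutive in the sequence.

610 + 144 + 3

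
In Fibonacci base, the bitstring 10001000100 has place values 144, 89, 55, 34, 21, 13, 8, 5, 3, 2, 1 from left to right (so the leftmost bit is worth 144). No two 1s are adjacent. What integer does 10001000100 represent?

168

Summing the place values of the 1 bits: 144 + 21 + 3 = 168.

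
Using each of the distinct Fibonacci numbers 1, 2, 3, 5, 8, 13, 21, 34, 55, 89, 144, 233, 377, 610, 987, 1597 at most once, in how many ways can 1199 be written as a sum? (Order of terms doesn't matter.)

1199 = 987+144+55+13 = 987+144+55+8+5 = 987+144+34+21+13 = 610+377+144+55+13 = 987+144+55+8+3+2 = … (16 more), for 21 in all.

21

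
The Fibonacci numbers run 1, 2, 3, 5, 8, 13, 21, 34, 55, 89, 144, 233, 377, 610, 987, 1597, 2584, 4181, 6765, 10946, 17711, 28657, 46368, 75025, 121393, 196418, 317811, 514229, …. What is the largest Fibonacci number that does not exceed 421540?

317811

317811 ≤ 421540 < 514229, so the largest Fibonacci number not exceeding 421540 is 317811.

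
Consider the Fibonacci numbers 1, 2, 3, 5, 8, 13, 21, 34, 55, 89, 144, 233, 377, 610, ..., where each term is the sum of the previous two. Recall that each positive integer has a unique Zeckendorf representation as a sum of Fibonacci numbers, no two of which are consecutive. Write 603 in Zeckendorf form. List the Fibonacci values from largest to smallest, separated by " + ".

377 + 144 + 55 + 21 + 5 + 1

Repeatedly subtract the largest Fibonacci number that fits:
take 377 (≤ 603); 603 − 377 = 226
take 144 (≤ 226); 226 − 144 = 82
take 55 (≤ 82); 82 − 55 = 27
take 21 (≤ 27); 27 − 21 = 6
take 5 (≤ 6); 6 − 5 = 1
take 1 (≤ 1); 1 − 1 = 0
So 603 = 377 + 144 + 55 + 21 + 5 + 1, with no two terms consecutive in the sequence.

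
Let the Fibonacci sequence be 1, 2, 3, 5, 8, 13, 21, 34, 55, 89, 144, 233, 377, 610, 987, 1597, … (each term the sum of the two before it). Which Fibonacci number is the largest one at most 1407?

987 ≤ 1407 < 1597, so the largest Fibonacci number not exceeding 1407 is 987.

987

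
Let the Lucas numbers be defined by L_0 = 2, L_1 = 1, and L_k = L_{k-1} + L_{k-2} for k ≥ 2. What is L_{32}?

4870847

Iterating the recurrence up to L_{26} = 271443 and L_{25} = 167761:
L_{27} = L_{26} + L_{25} = 271443 + 167761 = 439204
L_{28} = L_{27} + L_{26} = 439204 + 271443 = 710647
L_{29} = L_{28} + L_{27} = 710647 + 439204 = 1149851
L_{30} = L_{29} + L_{28} = 1149851 + 710647 = 1860498
L_{31} = L_{30} + L_{29} = 1860498 + 1149851 = 3010349
L_{32} = L_{31} + L_{30} = 3010349 + 1860498 = 4870847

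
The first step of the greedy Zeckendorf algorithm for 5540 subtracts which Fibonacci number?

4181

4181 ≤ 5540 < 6765, so the largest Fibonacci number not exceeding 5540 is 4181.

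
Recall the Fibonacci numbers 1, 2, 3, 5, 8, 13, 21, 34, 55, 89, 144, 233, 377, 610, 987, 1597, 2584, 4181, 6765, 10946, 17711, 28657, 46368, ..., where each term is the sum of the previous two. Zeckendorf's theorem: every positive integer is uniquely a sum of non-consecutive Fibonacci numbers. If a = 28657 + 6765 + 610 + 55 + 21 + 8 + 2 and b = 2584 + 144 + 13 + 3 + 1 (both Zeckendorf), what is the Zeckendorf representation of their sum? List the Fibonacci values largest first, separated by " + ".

The two numbers are 36118 and 2745, so their sum is 38863.
take 28657 (≤ 38863); 38863 − 28657 = 10206
take 6765 (≤ 10206); 10206 − 6765 = 3441
take 2584 (≤ 3441); 3441 − 2584 = 857
take 610 (≤ 857); 857 − 610 = 247
take 233 (≤ 247); 247 − 233 = 14
take 13 (≤ 14); 14 − 13 = 1
take 1 (≤ 1); 1 − 1 = 0

28657 + 6765 + 2584 + 610 + 233 + 13 + 1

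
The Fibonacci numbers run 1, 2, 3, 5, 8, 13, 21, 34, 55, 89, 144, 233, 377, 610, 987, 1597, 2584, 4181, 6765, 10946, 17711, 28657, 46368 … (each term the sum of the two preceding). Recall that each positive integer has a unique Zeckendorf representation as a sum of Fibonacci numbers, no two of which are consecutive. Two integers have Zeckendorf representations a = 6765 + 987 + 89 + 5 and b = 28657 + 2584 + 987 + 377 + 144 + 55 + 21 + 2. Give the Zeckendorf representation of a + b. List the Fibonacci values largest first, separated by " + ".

28657 + 10946 + 987 + 55 + 21 + 5 + 2

The two numbers are 7846 and 32827, so their sum is 40673.
40673 − 28657 = 12016
12016 − 10946 = 1070
1070 − 987 = 83
83 − 55 = 28
28 − 21 = 7
7 − 5 = 2
2 − 2 = 0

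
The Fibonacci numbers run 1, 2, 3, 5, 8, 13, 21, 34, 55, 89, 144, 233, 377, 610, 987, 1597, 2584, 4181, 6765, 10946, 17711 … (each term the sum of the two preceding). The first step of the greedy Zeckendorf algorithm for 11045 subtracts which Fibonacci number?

10946

10946 ≤ 11045 < 17711, so the largest Fibonacci number not exceeding 11045 is 10946.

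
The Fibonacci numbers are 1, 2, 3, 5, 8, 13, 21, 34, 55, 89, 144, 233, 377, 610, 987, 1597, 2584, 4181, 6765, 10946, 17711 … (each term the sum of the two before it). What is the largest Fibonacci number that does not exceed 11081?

10946 ≤ 11081 < 17711, so the largest Fibonacci number not exceeding 11081 is 10946.

10946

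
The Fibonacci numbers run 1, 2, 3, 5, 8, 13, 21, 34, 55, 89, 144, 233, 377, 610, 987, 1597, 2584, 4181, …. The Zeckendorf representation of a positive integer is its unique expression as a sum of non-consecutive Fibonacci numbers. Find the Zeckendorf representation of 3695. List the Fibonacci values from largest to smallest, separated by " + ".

take 2584 (≤ 3695); 3695 − 2584 = 1111
take 987 (≤ 1111); 1111 − 987 = 124
take 89 (≤ 124); 124 − 89 = 35
take 34 (≤ 35); 35 − 34 = 1
take 1 (≤ 1); 1 − 1 = 0
So 3695 = 2584 + 987 + 89 + 34 + 1, with no two terms consecutive in the sequence.

2584 + 987 + 89 + 34 + 1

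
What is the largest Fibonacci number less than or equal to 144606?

121393

121393 ≤ 144606 < 196418, so the largest Fibonacci number not exceeding 144606 is 121393.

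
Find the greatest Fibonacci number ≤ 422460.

317811 ≤ 422460 < 514229, so the largest Fibonacci number not exceeding 422460 is 317811.

317811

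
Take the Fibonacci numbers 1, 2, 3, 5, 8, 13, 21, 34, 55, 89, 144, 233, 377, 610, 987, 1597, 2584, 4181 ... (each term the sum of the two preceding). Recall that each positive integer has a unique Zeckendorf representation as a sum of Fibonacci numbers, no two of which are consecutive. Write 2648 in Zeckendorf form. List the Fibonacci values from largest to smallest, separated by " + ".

2584 + 55 + 8 + 1

take 2584 (≤ 2648); 2648 − 2584 = 64
take 55 (≤ 64); 64 − 55 = 9
take 8 (≤ 9); 9 − 8 = 1
take 1 (≤ 1); 1 − 1 = 0
So 2648 = 2584 + 55 + 8 + 1, with no two terms consecutive in the sequence.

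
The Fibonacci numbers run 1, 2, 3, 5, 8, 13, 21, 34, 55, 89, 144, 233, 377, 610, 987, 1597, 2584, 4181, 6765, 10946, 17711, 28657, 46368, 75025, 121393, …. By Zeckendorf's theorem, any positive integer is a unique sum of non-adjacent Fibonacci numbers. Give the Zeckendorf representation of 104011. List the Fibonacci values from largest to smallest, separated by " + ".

75025 + 28657 + 233 + 89 + 5 + 2

Greedily peel off the largest Fibonacci term at each step:
75025 ≤ 104011 < 121393, so take 75025; remainder 28986
28657 ≤ 28986 < 46368, so take 28657; remainder 329
233 ≤ 329 < 377, so take 233; remainder 96
89 ≤ 96 < 144, so take 89; remainder 7
5 ≤ 7 < 8, so take 5; remainder 2
2 ≤ 2 < 3, so take 2; remainder 0
So 104011 = 75025 + 28657 + 233 + 89 + 5 + 2, with no two terms consecutive in the sequence.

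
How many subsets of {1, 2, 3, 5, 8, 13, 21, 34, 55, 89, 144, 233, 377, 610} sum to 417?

Starting from the Zeckendorf form and repeatedly splitting a term F_k into F_{k−1} + F_{k−2} (when neither is already used) reaches every representation.
417 = 377+34+5+1 = 377+34+3+2+1 = 377+21+13+5+1 = 233+144+34+5+1 = 377+21+13+3+2+1 = … (10 more), for 15 in all.

15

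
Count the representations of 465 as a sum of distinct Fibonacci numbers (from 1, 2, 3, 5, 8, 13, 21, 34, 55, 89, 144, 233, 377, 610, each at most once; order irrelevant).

Each representation comes from the Zeckendorf form by replacing some F_k with F_{k−1} + F_{k−2} where possible.
465 = 377+55+21+8+3+1 = 233+144+55+21+8+3+1 — 2 representations.

2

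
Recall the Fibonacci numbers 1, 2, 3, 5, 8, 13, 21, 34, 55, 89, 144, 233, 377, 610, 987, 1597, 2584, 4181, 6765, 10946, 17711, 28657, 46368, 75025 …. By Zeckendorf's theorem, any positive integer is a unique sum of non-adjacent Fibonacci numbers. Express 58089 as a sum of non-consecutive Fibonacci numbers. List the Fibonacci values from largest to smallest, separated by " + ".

46368 + 10946 + 610 + 144 + 21

Greedily peel off the largest Fibonacci term at each step:
take 46368 (≤ 58089); 58089 − 46368 = 11721
take 10946 (≤ 11721); 11721 − 10946 = 775
take 610 (≤ 775); 775 − 610 = 165
take 144 (≤ 165); 165 − 144 = 21
take 21 (≤ 21); 21 − 21 = 0
So 58089 = 46368 + 10946 + 610 + 144 + 21, with no two terms consecutive in the sequence.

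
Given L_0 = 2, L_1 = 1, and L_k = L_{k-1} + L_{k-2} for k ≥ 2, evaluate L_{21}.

24476

Iterating the recurrence up to L_{15} = 1364 and L_{14} = 843:
L_{16} = L_{15} + L_{14} = 1364 + 843 = 2207
L_{17} = L_{16} + L_{15} = 2207 + 1364 = 3571
L_{18} = L_{17} + L_{16} = 3571 + 2207 = 5778
L_{19} = L_{18} + L_{17} = 5778 + 3571 = 9349
L_{20} = L_{19} + L_{18} = 9349 + 5778 = 15127
L_{21} = L_{20} + L_{19} = 15127 + 9349 = 24476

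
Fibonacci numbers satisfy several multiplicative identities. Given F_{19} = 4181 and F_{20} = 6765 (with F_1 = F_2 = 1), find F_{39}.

By F_{2k+1} = F_k² + F_{k+1}²: F_{39} = 4181² + 6765² = 17480761 + 45765225 = 63245986.

63245986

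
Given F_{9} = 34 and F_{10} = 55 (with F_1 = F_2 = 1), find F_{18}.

2584

By the doubling identity F_{2k} = F_k(2F_{k+1} − F_k): F_{18} = 34·(2·55 − 34) = 34·76 = 2584.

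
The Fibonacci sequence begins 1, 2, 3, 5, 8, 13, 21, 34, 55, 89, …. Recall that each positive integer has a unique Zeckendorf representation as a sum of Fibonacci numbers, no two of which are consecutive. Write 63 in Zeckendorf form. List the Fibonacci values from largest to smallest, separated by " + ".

55 + 8

Greedily peel off the largest Fibonacci term at each step:
63 − 55 = 8
8 − 8 = 0
So 63 = 55 + 8, with no two terms consecutive in the sequence.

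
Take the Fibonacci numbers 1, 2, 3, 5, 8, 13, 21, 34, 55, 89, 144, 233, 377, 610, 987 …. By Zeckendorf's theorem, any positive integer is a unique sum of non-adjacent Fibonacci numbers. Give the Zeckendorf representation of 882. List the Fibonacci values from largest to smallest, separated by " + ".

610 + 233 + 34 + 5

882: greatest Fibonacci not exceeding it is 610, leaving 272
272: greatest Fibonacci not exceeding it is 233, leaving 39
39: greatest Fibonacci not exceeding it is 34, leaving 5
5: greatest Fibonacci not exceeding it is 5, leaving 0
So 882 = 610 + 233 + 34 + 5, with no two terms consecutive in the sequence.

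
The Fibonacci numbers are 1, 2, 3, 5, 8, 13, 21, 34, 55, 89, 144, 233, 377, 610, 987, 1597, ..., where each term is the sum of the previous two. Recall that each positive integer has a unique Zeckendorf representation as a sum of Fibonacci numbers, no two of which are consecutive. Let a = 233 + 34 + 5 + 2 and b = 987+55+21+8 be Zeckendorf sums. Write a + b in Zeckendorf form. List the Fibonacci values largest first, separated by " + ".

987 + 233 + 89 + 34 + 2

The two numbers are 274 and 1071, so their sum is 1345.
987 ≤ 1345 < 1597, so take 987; remainder 358
233 ≤ 358 < 377, so take 233; remainder 125
89 ≤ 125 < 144, so take 89; remainder 36
34 ≤ 36 < 55, so take 34; remainder 2
2 ≤ 2 < 3, so take 2; remainder 0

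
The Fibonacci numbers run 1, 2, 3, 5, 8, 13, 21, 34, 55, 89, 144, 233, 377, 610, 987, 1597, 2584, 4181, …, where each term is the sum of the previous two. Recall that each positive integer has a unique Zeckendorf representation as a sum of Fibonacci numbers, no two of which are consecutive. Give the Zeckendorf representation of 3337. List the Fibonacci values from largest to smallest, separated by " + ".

take 2584 (≤ 3337); 3337 − 2584 = 753
take 610 (≤ 753); 753 − 610 = 143
take 89 (≤ 143); 143 − 89 = 54
take 34 (≤ 54); 54 − 34 = 20
take 13 (≤ 20); 20 − 13 = 7
take 5 (≤ 7); 7 − 5 = 2
take 2 (≤ 2); 2 − 2 = 0
So 3337 = 2584 + 610 + 89 + 34 + 13 + 5 + 2, with no two terms consecutive in the sequence.

2584 + 610 + 89 + 34 + 13 + 5 + 2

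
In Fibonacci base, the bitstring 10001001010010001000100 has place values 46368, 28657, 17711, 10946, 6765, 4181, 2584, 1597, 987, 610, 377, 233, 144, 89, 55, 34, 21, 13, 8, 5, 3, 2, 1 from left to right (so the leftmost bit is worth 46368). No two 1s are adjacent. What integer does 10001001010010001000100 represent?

55508

Summing the place values of the 1 bits: 46368 + 6765 + 1597 + 610 + 144 + 21 + 3 = 55508.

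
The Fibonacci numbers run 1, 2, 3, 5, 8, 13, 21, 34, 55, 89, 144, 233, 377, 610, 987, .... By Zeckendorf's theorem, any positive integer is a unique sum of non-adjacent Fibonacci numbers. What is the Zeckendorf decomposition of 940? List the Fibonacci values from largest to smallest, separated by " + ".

610 + 233 + 89 + 8

Repeatedly subtract the largest Fibonacci number that fits:
940 − 610 = 330
330 − 233 = 97
97 − 89 = 8
8 − 8 = 0
So 940 = 610 + 233 + 89 + 8, with no two terms consecutive in the sequence.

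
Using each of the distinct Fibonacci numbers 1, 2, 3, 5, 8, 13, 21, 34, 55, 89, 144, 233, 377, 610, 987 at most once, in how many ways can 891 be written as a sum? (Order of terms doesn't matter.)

19

Starting from the Zeckendorf form and repeatedly splitting a term F_k into F_{k−1} + F_{k−2} (when neither is already used) reaches every representation.
891 = 610+233+34+13+1 = 610+233+34+8+5+1 = 610+144+89+34+13+1 = 610+233+34+8+3+2+1 = 610+233+21+13+8+5+1 = … (14 more), for 19 in all.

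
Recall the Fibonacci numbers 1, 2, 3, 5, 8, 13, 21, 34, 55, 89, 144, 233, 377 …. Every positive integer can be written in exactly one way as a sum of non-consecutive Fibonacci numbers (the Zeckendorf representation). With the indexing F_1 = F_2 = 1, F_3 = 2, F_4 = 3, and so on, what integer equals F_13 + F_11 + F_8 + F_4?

F_13 + F_11 + F_8 + F_4 = 233 + 89 + 21 + 3 = 346.

346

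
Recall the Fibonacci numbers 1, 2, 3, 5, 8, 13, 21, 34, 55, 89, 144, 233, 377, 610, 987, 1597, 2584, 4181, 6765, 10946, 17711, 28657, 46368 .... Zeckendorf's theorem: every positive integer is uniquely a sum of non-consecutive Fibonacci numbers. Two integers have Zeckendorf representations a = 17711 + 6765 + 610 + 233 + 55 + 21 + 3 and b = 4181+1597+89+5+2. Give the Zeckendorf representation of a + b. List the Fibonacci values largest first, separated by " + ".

28657 + 2584 + 21 + 8 + 2

The two numbers are 25398 and 5874, so their sum is 31272.
Repeatedly subtract the largest Fibonacci number that fits:
subtract 28657 from 31272: 2615 remains
subtract 2584 from 2615: 31 remains
subtract 21 from 31: 10 remains
subtract 8 from 10: 2 remains
subtract 2 from 2: 0 remains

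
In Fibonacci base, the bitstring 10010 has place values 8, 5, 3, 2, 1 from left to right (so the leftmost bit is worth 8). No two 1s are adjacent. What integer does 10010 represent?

10

Summing the place values of the 1 bits: 8 + 2 = 10.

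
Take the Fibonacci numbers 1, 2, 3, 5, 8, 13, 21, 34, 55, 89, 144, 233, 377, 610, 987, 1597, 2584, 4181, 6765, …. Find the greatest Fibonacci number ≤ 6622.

4181

4181 ≤ 6622 < 6765, so the largest Fibonacci number not exceeding 6622 is 4181.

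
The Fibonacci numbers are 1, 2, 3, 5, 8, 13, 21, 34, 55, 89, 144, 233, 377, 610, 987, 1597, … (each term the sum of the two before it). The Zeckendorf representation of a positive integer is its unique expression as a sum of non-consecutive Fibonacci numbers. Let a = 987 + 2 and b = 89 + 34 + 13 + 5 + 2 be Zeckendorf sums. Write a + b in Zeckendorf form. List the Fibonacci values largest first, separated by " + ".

The two numbers are 989 and 143, so their sum is 1132.
1132: greatest Fibonacci not exceeding it is 987, leaving 145
145: greatest Fibonacci not exceeding it is 144, leaving 1
1: greatest Fibonacci not exceeding it is 1, leaving 0

987 + 144 + 1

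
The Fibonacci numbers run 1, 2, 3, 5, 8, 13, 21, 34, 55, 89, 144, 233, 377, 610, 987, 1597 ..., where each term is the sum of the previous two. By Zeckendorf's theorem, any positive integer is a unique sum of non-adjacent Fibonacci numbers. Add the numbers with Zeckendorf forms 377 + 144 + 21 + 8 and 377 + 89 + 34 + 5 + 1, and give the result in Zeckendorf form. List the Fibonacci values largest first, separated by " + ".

The two numbers are 550 and 506, so their sum is 1056.
Repeatedly subtract the largest Fibonacci number that fits:
subtract 987 from 1056: 69 remains
subtract 55 from 69: 14 remains
subtract 13 from 14: 1 remains
subtract 1 from 1: 0 remains

987 + 55 + 13 + 1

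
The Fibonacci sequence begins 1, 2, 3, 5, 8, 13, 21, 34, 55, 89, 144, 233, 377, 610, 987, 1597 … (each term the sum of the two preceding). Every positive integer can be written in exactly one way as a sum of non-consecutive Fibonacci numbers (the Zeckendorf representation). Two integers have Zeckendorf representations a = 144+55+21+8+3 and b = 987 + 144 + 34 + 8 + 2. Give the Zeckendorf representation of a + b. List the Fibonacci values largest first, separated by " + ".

The two numbers are 231 and 1175, so their sum is 1406.
Greedily peel off the largest Fibonacci term at each step:
take 987 (≤ 1406); 1406 − 987 = 419
take 377 (≤ 419); 419 − 377 = 42
take 34 (≤ 42); 42 − 34 = 8
take 8 (≤ 8); 8 − 8 = 0

987 + 377 + 34 + 8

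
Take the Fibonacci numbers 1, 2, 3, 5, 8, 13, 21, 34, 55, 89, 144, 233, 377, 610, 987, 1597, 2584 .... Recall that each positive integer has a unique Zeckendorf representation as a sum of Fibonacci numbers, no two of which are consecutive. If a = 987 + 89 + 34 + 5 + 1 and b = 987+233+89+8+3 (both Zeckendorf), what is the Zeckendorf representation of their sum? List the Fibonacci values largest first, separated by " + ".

1597 + 610 + 144 + 55 + 21 + 8 + 1

The two numbers are 1116 and 1320, so their sum is 2436.
2436: greatest Fibonacci not exceeding it is 1597, leaving 839
839: greatest Fibonacci not exceeding it is 610, leaving 229
229: greatest Fibonacci not exceeding it is 144, leaving 85
85: greatest Fibonacci not exceeding it is 55, leaving 30
30: greatest Fibonacci not exceeding it is 21, leaving 9
9: greatest Fibonacci not exceeding it is 8, leaving 1
1: greatest Fibonacci not exceeding it is 1, leaving 0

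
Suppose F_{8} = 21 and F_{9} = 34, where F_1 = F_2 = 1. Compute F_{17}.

1597

By F_{2k+1} = F_k² + F_{k+1}²: F_{17} = 21² + 34² = 441 + 1156 = 1597.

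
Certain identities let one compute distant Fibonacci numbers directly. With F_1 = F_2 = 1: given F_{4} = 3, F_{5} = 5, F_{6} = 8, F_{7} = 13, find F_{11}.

By the addition formula F_{m+n} = F_m F_{n+1} + F_{m−1} F_n with m=7, n=4: F_{11} = 13·5 + 8·3 = 65 + 24 = 89.

89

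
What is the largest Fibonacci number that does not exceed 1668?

1597 ≤ 1668 < 2584, so the largest Fibonacci number not exceeding 1668 is 1597.

1597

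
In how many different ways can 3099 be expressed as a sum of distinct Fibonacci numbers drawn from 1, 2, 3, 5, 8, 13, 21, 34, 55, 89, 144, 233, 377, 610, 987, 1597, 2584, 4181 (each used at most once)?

Starting from the Zeckendorf form and repeatedly splitting a term F_k into F_{k−1} + F_{k−2} (when neither is already used) reaches every representation.
3099 = 2584+377+89+34+13+2 = 2584+377+89+34+8+5+2 = 2584+233+144+89+34+13+2 = 1597+987+377+89+34+13+2 = 2584+377+89+21+13+8+5+2 = … (15 more), for 20 in all.

20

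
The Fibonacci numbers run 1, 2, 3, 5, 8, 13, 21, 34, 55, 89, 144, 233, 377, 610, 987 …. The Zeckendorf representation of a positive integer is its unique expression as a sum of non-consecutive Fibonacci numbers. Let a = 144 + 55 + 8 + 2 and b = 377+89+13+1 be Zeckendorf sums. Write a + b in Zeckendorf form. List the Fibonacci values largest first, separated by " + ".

610 + 55 + 21 + 3

The two numbers are 209 and 480, so their sum is 689.
Greedy algorithm:
take 610 (≤ 689); 689 − 610 = 79
take 55 (≤ 79); 79 − 55 = 24
take 21 (≤ 24); 24 − 21 = 3
take 3 (≤ 3); 3 − 3 = 0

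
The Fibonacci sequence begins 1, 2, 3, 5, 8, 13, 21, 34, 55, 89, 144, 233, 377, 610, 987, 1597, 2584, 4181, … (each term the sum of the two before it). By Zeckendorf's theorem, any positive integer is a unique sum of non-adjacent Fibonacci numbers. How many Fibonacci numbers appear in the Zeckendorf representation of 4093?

5

subtract 2584 from 4093: 1509 remains
subtract 987 from 1509: 522 remains
subtract 377 from 522: 145 remains
subtract 144 from 145: 1 remains
subtract 1 from 1: 0 remains
4093 = 2584 + 987 + 377 + 144 + 1, which has 5 terms.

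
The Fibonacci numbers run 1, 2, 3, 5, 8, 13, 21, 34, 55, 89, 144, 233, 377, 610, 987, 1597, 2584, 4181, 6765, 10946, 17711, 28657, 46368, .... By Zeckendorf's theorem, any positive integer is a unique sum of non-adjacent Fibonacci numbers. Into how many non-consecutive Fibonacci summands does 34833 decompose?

5

subtract 28657 from 34833: 6176 remains
subtract 4181 from 6176: 1995 remains
subtract 1597 from 1995: 398 remains
subtract 377 from 398: 21 remains
subtract 21 from 21: 0 remains
34833 = 28657 + 4181 + 1597 + 377 + 21, which has 5 terms.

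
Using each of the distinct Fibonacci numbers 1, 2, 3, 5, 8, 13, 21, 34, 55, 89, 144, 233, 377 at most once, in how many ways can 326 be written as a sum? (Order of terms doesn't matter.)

Starting from the Zeckendorf form and repeatedly splitting a term F_k into F_{k−1} + F_{k−2} (when neither is already used) reaches every representation.
326 = 233+89+3+1 = 233+55+34+3+1 = 233+55+21+13+3+1 = … (4 more), for 7 in all.

7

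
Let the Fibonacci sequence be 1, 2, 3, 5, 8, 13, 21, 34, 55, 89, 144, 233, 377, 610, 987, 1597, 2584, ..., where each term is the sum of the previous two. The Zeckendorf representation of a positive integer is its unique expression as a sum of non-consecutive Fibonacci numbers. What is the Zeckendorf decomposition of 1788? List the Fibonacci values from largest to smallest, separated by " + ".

1597 + 144 + 34 + 13

1788 − 1597 = 191
191 − 144 = 47
47 − 34 = 13
13 − 13 = 0
So 1788 = 1597 + 144 + 34 + 13, with no two terms consecutive in the sequence.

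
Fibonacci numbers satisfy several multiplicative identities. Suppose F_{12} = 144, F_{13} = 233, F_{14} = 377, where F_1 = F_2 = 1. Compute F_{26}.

By the addition formula F_{m+n} = F_m F_{n+1} + F_{m−1} F_n with m=13, n=13: F_{26} = 233·377 + 144·233 = 87841 + 33552 = 121393.

121393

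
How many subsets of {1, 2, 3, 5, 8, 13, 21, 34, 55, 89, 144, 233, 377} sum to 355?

3

Starting from the Zeckendorf form and repeatedly splitting a term F_k into F_{k−1} + F_{k−2} (when neither is already used) reaches every representation.
355 = 233+89+21+8+3+1 = 233+55+34+21+8+3+1 = 144+89+55+34+21+8+3+1 — 3 representations.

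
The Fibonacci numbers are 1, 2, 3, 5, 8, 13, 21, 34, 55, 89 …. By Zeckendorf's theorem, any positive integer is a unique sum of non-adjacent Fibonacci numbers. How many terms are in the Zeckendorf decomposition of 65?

3

Greedily peel off the largest Fibonacci term at each step:
take 55 (≤ 65); 65 − 55 = 10
take 8 (≤ 10); 10 − 8 = 2
take 2 (≤ 2); 2 − 2 = 0
65 = 55 + 8 + 2, which has 3 terms.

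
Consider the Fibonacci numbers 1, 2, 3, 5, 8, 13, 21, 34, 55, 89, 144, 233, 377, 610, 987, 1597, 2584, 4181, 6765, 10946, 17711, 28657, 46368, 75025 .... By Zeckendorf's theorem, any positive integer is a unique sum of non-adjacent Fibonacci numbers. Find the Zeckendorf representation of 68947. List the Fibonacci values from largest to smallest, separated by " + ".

46368 + 17711 + 4181 + 610 + 55 + 21 + 1

Repeatedly subtract the largest Fibonacci number that fits:
take 46368 (≤ 68947); 68947 − 46368 = 22579
take 17711 (≤ 22579); 22579 − 17711 = 4868
take 4181 (≤ 4868); 4868 − 4181 = 687
take 610 (≤ 687); 687 − 610 = 77
take 55 (≤ 77); 77 − 55 = 22
take 21 (≤ 22); 22 − 21 = 1
take 1 (≤ 1); 1 − 1 = 0
So 68947 = 46368 + 17711 + 4181 + 610 + 55 + 21 + 1, with no two terms consecutive in the sequence.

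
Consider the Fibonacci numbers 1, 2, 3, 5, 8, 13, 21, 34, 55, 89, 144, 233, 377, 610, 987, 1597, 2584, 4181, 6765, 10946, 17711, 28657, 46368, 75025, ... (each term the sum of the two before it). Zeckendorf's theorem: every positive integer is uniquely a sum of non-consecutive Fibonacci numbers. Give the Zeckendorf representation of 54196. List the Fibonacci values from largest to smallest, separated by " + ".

46368 ≤ 54196 < 75025, so take 46368; remainder 7828
6765 ≤ 7828 < 10946, so take 6765; remainder 1063
987 ≤ 1063 < 1597, so take 987; remainder 76
55 ≤ 76 < 89, so take 55; remainder 21
21 ≤ 21 < 34, so take 21; remainder 0
So 54196 = 46368 + 6765 + 987 + 55 + 21, with no two terms consecutive in the sequence.

46368 + 6765 + 987 + 55 + 21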